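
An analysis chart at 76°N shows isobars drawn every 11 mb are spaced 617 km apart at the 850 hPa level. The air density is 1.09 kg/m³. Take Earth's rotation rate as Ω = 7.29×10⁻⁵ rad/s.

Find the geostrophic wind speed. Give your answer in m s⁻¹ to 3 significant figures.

11.6 m s⁻¹

Coriolis parameter at 76°N:
f = 2Ω sin φ = 2 × 7.29×10⁻⁵ × sin 76° = 1.41×10⁻⁴ s⁻¹
Pressure gradient: |∂P/∂n| = 1100 Pa / 617000 m = 1.78×10⁻³ Pa/m
Geostrophic balance (pressure-gradient force = Coriolis force):
V_g = (1/(fρ)) |∂P/∂n| = 1.78×10⁻³ / (1.41×10⁻⁴ × 1.09) = 11.6 m/s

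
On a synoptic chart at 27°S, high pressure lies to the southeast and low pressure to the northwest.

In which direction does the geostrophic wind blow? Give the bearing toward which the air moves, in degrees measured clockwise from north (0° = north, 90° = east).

225°

The pressure-gradient force points toward the northwest (bearing 315°).
Geostrophic balance: in the Southern Hemisphere the Coriolis force deflects motion to the left, so the geostrophic wind blows 90° to the left of the pressure-gradient force (low pressure on the right).
Rotating 315° by 90° counterclockwise gives 225° — the wind blows toward the southwest.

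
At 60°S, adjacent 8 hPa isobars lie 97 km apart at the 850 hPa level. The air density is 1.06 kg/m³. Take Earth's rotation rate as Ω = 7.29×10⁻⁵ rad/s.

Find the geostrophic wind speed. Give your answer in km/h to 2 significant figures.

Coriolis parameter at 60°S:
f = 2Ω sin φ = 2 × 7.29×10⁻⁵ × sin 60° = 1.26×10⁻⁴ s⁻¹
Pressure gradient: |∂P/∂n| = 800 Pa / 97000 m = 8.25×10⁻³ Pa/m
Geostrophic balance (pressure-gradient force = Coriolis force):
V_g = (1/(fρ)) |∂P/∂n| = 8.25×10⁻³ / (1.26×10⁻⁴ × 1.06) = 61.6 m/s
Converting: 61.6 m/s × 3.6 = 220 km/h

220 km/h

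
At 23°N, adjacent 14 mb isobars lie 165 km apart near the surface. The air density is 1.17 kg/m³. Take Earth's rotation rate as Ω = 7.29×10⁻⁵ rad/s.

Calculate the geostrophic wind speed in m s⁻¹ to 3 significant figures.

Coriolis parameter at 23°N:
f = 2Ω sin φ = 2 × 7.29×10⁻⁵ × sin 23° = 5.70×10⁻⁵ s⁻¹
Pressure gradient: |∂P/∂n| = 1400 Pa / 165000 m = 8.48×10⁻³ Pa/m
Geostrophic balance (pressure-gradient force = Coriolis force):
V_g = (1/(fρ)) |∂P/∂n| = 8.48×10⁻³ / (5.70×10⁻⁵ × 1.17) = 127 m/s

127 m s⁻¹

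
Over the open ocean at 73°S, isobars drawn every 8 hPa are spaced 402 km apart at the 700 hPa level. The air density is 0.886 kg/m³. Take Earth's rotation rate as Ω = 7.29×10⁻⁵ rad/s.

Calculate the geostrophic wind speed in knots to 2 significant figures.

Coriolis parameter at 73°S:
f = 2Ω sin φ = 2 × 7.29×10⁻⁵ × sin 73° = 1.39×10⁻⁴ s⁻¹
Pressure gradient: |∂P/∂n| = 800 Pa / 402000 m = 1.99×10⁻³ Pa/m
Geostrophic balance (pressure-gradient force = Coriolis force):
V_g = (1/(fρ)) |∂P/∂n| = 1.99×10⁻³ / (1.39×10⁻⁴ × 0.886) = 16.1 m/s
Converting: 16.1 m/s × 1.944 = 31 knots

31 knots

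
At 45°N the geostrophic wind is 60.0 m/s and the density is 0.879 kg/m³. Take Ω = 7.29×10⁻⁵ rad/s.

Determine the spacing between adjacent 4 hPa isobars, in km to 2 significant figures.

74 km

Coriolis parameter at 45°N:
f = 2Ω sin φ = 2 × 7.29×10⁻⁵ × sin 45° = 1.03×10⁻⁴ s⁻¹
Geostrophic balance rearranged: |∂P/∂n| = f ρ V_g
|∂P/∂n| = 1.03×10⁻⁴ × 0.879 × 60.0 = 5.44×10⁻³ Pa/m
Isobar spacing: Δn = ΔP/|∂P/∂n| = 400 Pa / 5.44×10⁻³ Pa/m = 73566 m ≈ 74 km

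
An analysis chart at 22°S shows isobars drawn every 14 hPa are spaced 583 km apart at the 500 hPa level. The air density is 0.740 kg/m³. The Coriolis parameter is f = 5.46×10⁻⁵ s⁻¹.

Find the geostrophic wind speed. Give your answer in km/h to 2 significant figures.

210 km/h

Pressure gradient: |∂P/∂n| = 1400 Pa / 583000 m = 2.40×10⁻³ Pa/m
Geostrophic balance (pressure-gradient force = Coriolis force):
V_g = (1/(fρ)) |∂P/∂n| = 2.40×10⁻³ / (5.46×10⁻⁵ × 0.740) = 59.4 m/s
Converting: 59.4 m/s × 3.6 = 210 km/h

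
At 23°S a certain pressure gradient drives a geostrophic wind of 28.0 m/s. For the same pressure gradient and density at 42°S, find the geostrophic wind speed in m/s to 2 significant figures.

16 m/s

With the same pressure gradient and density, V_g ∝ 1/f ∝ 1/sin φ.
V₂ = V₁ · sin φ₁ / sin φ₂ = 28.0 × sin 23° / sin 42°
V₂ = 28.0 × 0.3907/0.6691 = 16 m/s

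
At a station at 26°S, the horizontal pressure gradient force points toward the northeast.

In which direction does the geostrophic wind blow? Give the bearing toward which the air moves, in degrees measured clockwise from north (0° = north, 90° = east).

315°

The pressure-gradient force points toward the northeast (bearing 045°).
Geostrophic balance: in the Southern Hemisphere the Coriolis force deflects motion to the left, so the geostrophic wind blows 90° to the left of the pressure-gradient force (low pressure on the right).
Rotating 045° by 90° counterclockwise gives 315° — the wind blows toward the northwest.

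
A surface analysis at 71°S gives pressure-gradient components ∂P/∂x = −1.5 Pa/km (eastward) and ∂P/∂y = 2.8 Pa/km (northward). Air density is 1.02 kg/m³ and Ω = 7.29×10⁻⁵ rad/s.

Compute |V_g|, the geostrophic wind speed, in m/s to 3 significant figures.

22.6 m/s

Coriolis parameter at 71°S:
f = 2Ω sin φ = 2 × 7.29×10⁻⁵ × sin 71° = 1.38×10⁻⁴ s⁻¹
In the Southern Hemisphere f is negative: f = −1.38×10⁻⁴ s⁻¹.
Component geostrophic relations (x east, y north):
u_g = −(1/(fρ)) ∂P/∂y,  v_g = (1/(fρ)) ∂P/∂x
u_g = −(2.8×10⁻³)/(−1.38×10⁻⁴ × 1.02) = 19.9 m/s;  v_g = (−1.5×10⁻³)/(−1.38×10⁻⁴ × 1.02) = 10.7 m/s
|V_g| = √(u_g² + v_g²) = 22.6 m/s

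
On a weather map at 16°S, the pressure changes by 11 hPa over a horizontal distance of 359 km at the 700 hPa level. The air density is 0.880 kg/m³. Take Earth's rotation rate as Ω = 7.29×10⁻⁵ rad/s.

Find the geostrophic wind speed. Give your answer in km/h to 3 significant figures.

312 km/h

Coriolis parameter at 16°S:
f = 2Ω sin φ = 2 × 7.29×10⁻⁵ × sin 16° = 4.02×10⁻⁵ s⁻¹
Pressure gradient: |∂P/∂n| = 1100 Pa / 359000 m = 3.06×10⁻³ Pa/m
Geostrophic balance (pressure-gradient force = Coriolis force):
V_g = (1/(fρ)) |∂P/∂n| = 3.06×10⁻³ / (4.02×10⁻⁵ × 0.880) = 86.6 m/s
Converting: 86.6 m/s × 3.6 = 312 km/h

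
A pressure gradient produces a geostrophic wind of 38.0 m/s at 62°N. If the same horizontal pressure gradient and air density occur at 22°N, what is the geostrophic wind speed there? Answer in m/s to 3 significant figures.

89.6 m/s

With the same pressure gradient and density, V_g ∝ 1/f ∝ 1/sin φ.
V₂ = V₁ · sin φ₁ / sin φ₂ = 38.0 × sin 62° / sin 22°
V₂ = 38.0 × 0.8829/0.3746 = 89.6 m/s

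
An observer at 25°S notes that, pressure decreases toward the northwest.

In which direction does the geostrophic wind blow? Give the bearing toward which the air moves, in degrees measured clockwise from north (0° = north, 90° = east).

The pressure-gradient force points toward the northwest (bearing 315°).
Geostrophic balance: in the Southern Hemisphere the Coriolis force deflects motion to the left, so the geostrophic wind blows 90° to the left of the pressure-gradient force (low pressure on the right).
Rotating 315° by 90° counterclockwise gives 225° — the wind blows toward the southwest.

225°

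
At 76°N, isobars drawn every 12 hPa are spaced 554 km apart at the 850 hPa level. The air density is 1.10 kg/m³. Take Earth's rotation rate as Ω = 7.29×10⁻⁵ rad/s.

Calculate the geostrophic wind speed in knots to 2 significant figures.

27 knots

Coriolis parameter at 76°N:
f = 2Ω sin φ = 2 × 7.29×10⁻⁵ × sin 76° = 1.41×10⁻⁴ s⁻¹
Pressure gradient: |∂P/∂n| = 1200 Pa / 554000 m = 2.17×10⁻³ Pa/m
Geostrophic balance (pressure-gradient force = Coriolis force):
V_g = (1/(fρ)) |∂P/∂n| = 2.17×10⁻³ / (1.41×10⁻⁴ × 1.10) = 13.9 m/s
Converting: 13.9 m/s × 1.944 = 27 knots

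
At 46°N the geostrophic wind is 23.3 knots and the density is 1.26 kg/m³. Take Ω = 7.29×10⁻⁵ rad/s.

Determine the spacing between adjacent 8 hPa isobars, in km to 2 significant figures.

510 km

Coriolis parameter at 46°N:
f = 2Ω sin φ = 2 × 7.29×10⁻⁵ × sin 46° = 1.05×10⁻⁴ s⁻¹
Wind speed in SI: 23.3 knots = 12.0 m/s
Geostrophic balance rearranged: |∂P/∂n| = f ρ V_g
|∂P/∂n| = 1.05×10⁻⁴ × 1.26 × 12.0 = 1.58×10⁻³ Pa/m
Isobar spacing: Δn = ΔP/|∂P/∂n| = 800 Pa / 1.58×10⁻³ Pa/m = 505049 m ≈ 510 km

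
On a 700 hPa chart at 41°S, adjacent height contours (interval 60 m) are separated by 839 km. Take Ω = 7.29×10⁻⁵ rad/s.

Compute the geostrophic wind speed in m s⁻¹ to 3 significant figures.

7.33 m s⁻¹

Coriolis parameter at 41°S:
f = 2Ω sin φ = 2 × 7.29×10⁻⁵ × sin 41° = 9.57×10⁻⁵ s⁻¹
Height gradient: |∂Z/∂n| = 60 m / 839000 m = 7.15×10⁻⁵
On a pressure surface, geostrophic balance gives V_g = (g/f)|∂Z/∂n|:
V_g = 9.81 × 7.15×10⁻⁵ / 9.57×10⁻⁵ = 7.33 m/s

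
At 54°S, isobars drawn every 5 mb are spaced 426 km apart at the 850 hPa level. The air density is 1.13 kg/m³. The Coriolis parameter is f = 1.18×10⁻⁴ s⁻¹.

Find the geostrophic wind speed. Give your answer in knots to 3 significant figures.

Pressure gradient: |∂P/∂n| = 500 Pa / 426000 m = 1.17×10⁻³ Pa/m
Geostrophic balance (pressure-gradient force = Coriolis force):
V_g = (1/(fρ)) |∂P/∂n| = 1.17×10⁻³ / (1.18×10⁻⁴ × 1.13) = 8.80 m/s
Converting: 8.80 m/s × 1.944 = 17.1 knots

17.1 knots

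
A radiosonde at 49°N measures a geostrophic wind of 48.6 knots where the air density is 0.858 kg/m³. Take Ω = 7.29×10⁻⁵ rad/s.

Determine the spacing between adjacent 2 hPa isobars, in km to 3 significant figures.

84.7 km

Coriolis parameter at 49°N:
f = 2Ω sin φ = 2 × 7.29×10⁻⁵ × sin 49° = 1.10×10⁻⁴ s⁻¹
Wind speed in SI: 48.6 knots = 25.0 m/s
Geostrophic balance rearranged: |∂P/∂n| = f ρ V_g
|∂P/∂n| = 1.10×10⁻⁴ × 0.858 × 25.0 = 2.36×10⁻³ Pa/m
Isobar spacing: Δn = ΔP/|∂P/∂n| = 200 Pa / 2.36×10⁻³ Pa/m = 84729 m ≈ 84.7 km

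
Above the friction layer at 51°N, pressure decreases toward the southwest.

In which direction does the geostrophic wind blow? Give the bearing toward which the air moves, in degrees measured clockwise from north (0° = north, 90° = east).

The pressure-gradient force points toward the southwest (bearing 225°).
Geostrophic balance: in the Northern Hemisphere the Coriolis force deflects motion to the right, so the geostrophic wind blows 90° to the right of the pressure-gradient force (low pressure on the left).
Rotating 225° by 90° clockwise gives 315° — the wind blows toward the northwest.

315°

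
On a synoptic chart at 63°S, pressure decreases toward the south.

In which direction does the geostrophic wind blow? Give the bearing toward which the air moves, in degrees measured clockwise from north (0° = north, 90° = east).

090°

The pressure-gradient force points toward the south (bearing 180°).
Geostrophic balance: in the Southern Hemisphere the Coriolis force deflects motion to the left, so the geostrophic wind blows 90° to the left of the pressure-gradient force (low pressure on the right).
Rotating 180° by 90° counterclockwise gives 090° — the wind blows toward the east.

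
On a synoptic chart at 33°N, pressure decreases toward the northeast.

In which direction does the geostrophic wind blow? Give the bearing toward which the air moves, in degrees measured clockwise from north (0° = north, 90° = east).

135°

The pressure-gradient force points toward the northeast (bearing 045°).
Geostrophic balance: in the Northern Hemisphere the Coriolis force deflects motion to the right, so the geostrophic wind blows 90° to the right of the pressure-gradient force (low pressure on the left).
Rotating 045° by 90° clockwise gives 135° — the wind blows toward the southeast.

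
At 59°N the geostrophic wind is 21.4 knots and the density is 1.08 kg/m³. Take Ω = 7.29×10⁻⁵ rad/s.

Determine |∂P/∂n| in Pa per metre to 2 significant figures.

1.5×10⁻³ Pa/m

Coriolis parameter at 59°N:
f = 2Ω sin φ = 2 × 7.29×10⁻⁵ × sin 59° = 1.25×10⁻⁴ s⁻¹
Wind speed in SI: 21.4 knots = 11.0 m/s
Geostrophic balance rearranged: |∂P/∂n| = f ρ V_g
|∂P/∂n| = 1.25×10⁻⁴ × 1.08 × 11.0 = 1.49×10⁻³ Pa/m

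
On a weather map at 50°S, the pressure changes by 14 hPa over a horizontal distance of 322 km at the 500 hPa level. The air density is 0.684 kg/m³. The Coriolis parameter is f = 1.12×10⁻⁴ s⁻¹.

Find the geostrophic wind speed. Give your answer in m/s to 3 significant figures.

56.8 m/s

Pressure gradient: |∂P/∂n| = 1400 Pa / 322000 m = 4.35×10⁻³ Pa/m
Geostrophic balance (pressure-gradient force = Coriolis force):
V_g = (1/(fρ)) |∂P/∂n| = 4.35×10⁻³ / (1.12×10⁻⁴ × 0.684) = 56.8 m/s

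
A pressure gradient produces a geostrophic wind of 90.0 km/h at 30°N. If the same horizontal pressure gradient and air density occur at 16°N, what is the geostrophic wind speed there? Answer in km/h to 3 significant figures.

163 km/h

With the same pressure gradient and density, V_g ∝ 1/f ∝ 1/sin φ.
V₂ = V₁ · sin φ₁ / sin φ₂ = 90.0 × sin 30° / sin 16°
V₂ = 90.0 × 0.5000/0.2756 = 163 km/h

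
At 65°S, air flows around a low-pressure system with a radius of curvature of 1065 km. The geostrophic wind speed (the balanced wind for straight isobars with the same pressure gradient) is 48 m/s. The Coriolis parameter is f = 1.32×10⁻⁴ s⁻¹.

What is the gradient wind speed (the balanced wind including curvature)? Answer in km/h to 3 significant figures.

136 km/h

Around a low, centrifugal force acts outward with Coriolis, so pressure-gradient force balances both:
(1/ρ)|∂P/∂n| = fV + V²/R  →  V² + fR·V − fR·V_g = 0
With fR = 1.32×10⁻⁴ × 1065×10³ m = 141 m/s:
V = [−fR + √((fR)² + 4 fR V_g)]/2 = [−141 + √(141² + 4×141×48)]/2 = 37.8 m/s
Subgeostrophic (V < V_g = 48 m/s), as expected around a low.
Converting: 37.8 m/s × 3.6 = 136 km/h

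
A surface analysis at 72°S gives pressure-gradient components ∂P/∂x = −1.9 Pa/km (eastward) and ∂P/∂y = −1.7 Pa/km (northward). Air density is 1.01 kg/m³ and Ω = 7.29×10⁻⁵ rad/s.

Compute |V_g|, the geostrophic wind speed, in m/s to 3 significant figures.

Coriolis parameter at 72°S:
f = 2Ω sin φ = 2 × 7.29×10⁻⁵ × sin 72° = 1.39×10⁻⁴ s⁻¹
In the Southern Hemisphere f is negative: f = −1.39×10⁻⁴ s⁻¹.
Component geostrophic relations (x east, y north):
u_g = −(1/(fρ)) ∂P/∂y,  v_g = (1/(fρ)) ∂P/∂x
u_g = −(−1.7×10⁻³)/(−1.39×10⁻⁴ × 1.01) = −12.1 m/s;  v_g = (−1.9×10⁻³)/(−1.39×10⁻⁴ × 1.01) = 13.6 m/s
|V_g| = √(u_g² + v_g²) = 18.2 m/s

18.2 m/s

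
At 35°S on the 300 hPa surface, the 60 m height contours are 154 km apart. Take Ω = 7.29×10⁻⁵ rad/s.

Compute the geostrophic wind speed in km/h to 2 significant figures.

160 km/h

Coriolis parameter at 35°S:
f = 2Ω sin φ = 2 × 7.29×10⁻⁵ × sin 35° = 8.36×10⁻⁵ s⁻¹
Height gradient: |∂Z/∂n| = 60 m / 154000 m = 3.90×10⁻⁴
On a pressure surface, geostrophic balance gives V_g = (g/f)|∂Z/∂n|:
V_g = 9.81 × 3.90×10⁻⁴ / 8.36×10⁻⁵ = 45.7 m/s
Converting: 45.7 m/s × 3.6 = 160 km/h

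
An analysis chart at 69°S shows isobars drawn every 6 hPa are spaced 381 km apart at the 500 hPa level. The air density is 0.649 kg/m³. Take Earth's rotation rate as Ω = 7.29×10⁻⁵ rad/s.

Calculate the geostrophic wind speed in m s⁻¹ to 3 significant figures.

17.8 m s⁻¹

Coriolis parameter at 69°S:
f = 2Ω sin φ = 2 × 7.29×10⁻⁵ × sin 69° = 1.36×10⁻⁴ s⁻¹
Pressure gradient: |∂P/∂n| = 600 Pa / 381000 m = 1.57×10⁻³ Pa/m
Geostrophic balance (pressure-gradient force = Coriolis force):
V_g = (1/(fρ)) |∂P/∂n| = 1.57×10⁻³ / (1.36×10⁻⁴ × 0.649) = 17.8 m/s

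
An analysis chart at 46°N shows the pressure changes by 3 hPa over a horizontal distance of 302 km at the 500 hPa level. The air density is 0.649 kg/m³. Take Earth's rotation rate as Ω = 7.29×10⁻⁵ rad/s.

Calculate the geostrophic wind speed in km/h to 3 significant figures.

Coriolis parameter at 46°N:
f = 2Ω sin φ = 2 × 7.29×10⁻⁵ × sin 46° = 1.05×10⁻⁴ s⁻¹
Pressure gradient: |∂P/∂n| = 300 Pa / 302000 m = 9.93×10⁻⁴ Pa/m
Geostrophic balance (pressure-gradient force = Coriolis force):
V_g = (1/(fρ)) |∂P/∂n| = 9.93×10⁻⁴ / (1.05×10⁻⁴ × 0.649) = 14.6 m/s
Converting: 14.6 m/s × 3.6 = 52.5 km/h

52.5 km/h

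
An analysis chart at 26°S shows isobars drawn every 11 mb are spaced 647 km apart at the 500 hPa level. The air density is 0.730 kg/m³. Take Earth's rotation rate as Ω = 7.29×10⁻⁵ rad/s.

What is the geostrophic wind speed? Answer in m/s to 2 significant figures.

Coriolis parameter at 26°S:
f = 2Ω sin φ = 2 × 7.29×10⁻⁵ × sin 26° = 6.39×10⁻⁵ s⁻¹
Pressure gradient: |∂P/∂n| = 1100 Pa / 647000 m = 1.70×10⁻³ Pa/m
Geostrophic balance (pressure-gradient force = Coriolis force):
V_g = (1/(fρ)) |∂P/∂n| = 1.70×10⁻³ / (6.39×10⁻⁵ × 0.730) = 36.4 m/s

36 m/s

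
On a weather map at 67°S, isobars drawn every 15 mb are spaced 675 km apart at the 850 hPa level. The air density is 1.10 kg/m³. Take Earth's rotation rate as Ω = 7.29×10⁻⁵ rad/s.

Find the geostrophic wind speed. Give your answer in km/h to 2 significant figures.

Coriolis parameter at 67°S:
f = 2Ω sin φ = 2 × 7.29×10⁻⁵ × sin 67° = 1.34×10⁻⁴ s⁻¹
Pressure gradient: |∂P/∂n| = 1500 Pa / 675000 m = 2.22×10⁻³ Pa/m
Geostrophic balance (pressure-gradient force = Coriolis force):
V_g = (1/(fρ)) |∂P/∂n| = 2.22×10⁻³ / (1.34×10⁻⁴ × 1.10) = 15.1 m/s
Converting: 15.1 m/s × 3.6 = 54 km/h

54 km/h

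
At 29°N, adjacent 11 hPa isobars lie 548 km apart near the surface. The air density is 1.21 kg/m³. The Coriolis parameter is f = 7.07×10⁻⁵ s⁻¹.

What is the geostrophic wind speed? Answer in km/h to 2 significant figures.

84 km/h

Pressure gradient: |∂P/∂n| = 1100 Pa / 548000 m = 2.01×10⁻³ Pa/m
Geostrophic balance (pressure-gradient force = Coriolis force):
V_g = (1/(fρ)) |∂P/∂n| = 2.01×10⁻³ / (7.07×10⁻⁵ × 1.21) = 23.5 m/s
Converting: 23.5 m/s × 3.6 = 84 km/h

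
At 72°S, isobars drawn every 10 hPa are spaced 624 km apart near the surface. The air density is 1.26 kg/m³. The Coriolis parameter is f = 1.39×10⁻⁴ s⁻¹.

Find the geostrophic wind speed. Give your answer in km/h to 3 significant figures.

32.9 km/h

Pressure gradient: |∂P/∂n| = 1000 Pa / 624000 m = 1.60×10⁻³ Pa/m
Geostrophic balance (pressure-gradient force = Coriolis force):
V_g = (1/(fρ)) |∂P/∂n| = 1.60×10⁻³ / (1.39×10⁻⁴ × 1.26) = 9.15 m/s
Converting: 9.15 m/s × 3.6 = 32.9 km/h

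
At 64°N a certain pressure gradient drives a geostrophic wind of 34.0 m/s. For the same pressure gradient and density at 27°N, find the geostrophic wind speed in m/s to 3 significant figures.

With the same pressure gradient and density, V_g ∝ 1/f ∝ 1/sin φ.
V₂ = V₁ · sin φ₁ / sin φ₂ = 34.0 × sin 64° / sin 27°
V₂ = 34.0 × 0.8988/0.4540 = 67.3 m/s

67.3 m/s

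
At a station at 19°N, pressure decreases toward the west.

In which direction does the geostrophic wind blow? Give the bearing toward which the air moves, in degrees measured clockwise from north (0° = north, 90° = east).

The pressure-gradient force points toward the west (bearing 270°).
Geostrophic balance: in the Northern Hemisphere the Coriolis force deflects motion to the right, so the geostrophic wind blows 90° to the right of the pressure-gradient force (low pressure on the left).
Rotating 270° by 90° clockwise gives 000° — the wind blows toward the north.

000°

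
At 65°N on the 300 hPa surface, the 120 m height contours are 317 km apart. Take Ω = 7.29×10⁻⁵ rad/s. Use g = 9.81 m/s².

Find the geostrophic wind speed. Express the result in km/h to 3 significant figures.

101 km/h

Coriolis parameter at 65°N:
f = 2Ω sin φ = 2 × 7.29×10⁻⁵ × sin 65° = 1.32×10⁻⁴ s⁻¹
Height gradient: |∂Z/∂n| = 120 m / 317000 m = 3.79×10⁻⁴
On a pressure surface, geostrophic balance gives V_g = (g/f)|∂Z/∂n|:
V_g = 9.81 × 3.79×10⁻⁴ / 1.32×10⁻⁴ = 28.1 m/s
Converting: 28.1 m/s × 3.6 = 101 km/h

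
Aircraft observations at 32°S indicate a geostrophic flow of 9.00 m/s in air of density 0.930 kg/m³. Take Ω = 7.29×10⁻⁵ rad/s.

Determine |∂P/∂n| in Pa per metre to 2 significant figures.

6.5×10⁻⁴ Pa/m

Coriolis parameter at 32°S:
f = 2Ω sin φ = 2 × 7.29×10⁻⁵ × sin 32° = 7.73×10⁻⁵ s⁻¹
Geostrophic balance rearranged: |∂P/∂n| = f ρ V_g
|∂P/∂n| = 7.73×10⁻⁵ × 0.930 × 9.00 = 6.47×10⁻⁴ Pa/m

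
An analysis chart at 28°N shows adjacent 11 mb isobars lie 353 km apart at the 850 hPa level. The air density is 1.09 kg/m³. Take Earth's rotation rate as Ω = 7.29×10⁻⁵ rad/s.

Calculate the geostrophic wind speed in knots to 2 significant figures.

Coriolis parameter at 28°N:
f = 2Ω sin φ = 2 × 7.29×10⁻⁵ × sin 28° = 6.84×10⁻⁵ s⁻¹
Pressure gradient: |∂P/∂n| = 1100 Pa / 353000 m = 3.12×10⁻³ Pa/m
Geostrophic balance (pressure-gradient force = Coriolis force):
V_g = (1/(fρ)) |∂P/∂n| = 3.12×10⁻³ / (6.84×10⁻⁵ × 1.09) = 41.8 m/s
Converting: 41.8 m/s × 1.944 = 81 knots

81 knots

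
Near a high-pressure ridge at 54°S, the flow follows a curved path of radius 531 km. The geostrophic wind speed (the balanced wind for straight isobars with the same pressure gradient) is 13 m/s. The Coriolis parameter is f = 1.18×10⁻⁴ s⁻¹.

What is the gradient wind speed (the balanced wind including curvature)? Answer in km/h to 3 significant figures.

Around a high, pressure-gradient force acts outward with centrifugal, so Coriolis balances both:
fV = (1/ρ)|∂P/∂n| + V²/R  →  V² − fR·V + fR·V_g = 0
With fR = 1.18×10⁻⁴ × 531×10³ m = 62.7 m/s:
V = [fR − √((fR)² − 4 fR V_g)]/2 = [62.7 − √(62.7² − 4×62.7×13)]/2 = 18.4 m/s
Supergeostrophic (V > V_g = 13 m/s), as expected around a high.
Converting: 18.4 m/s × 3.6 = 66.3 km/h

66.3 km/h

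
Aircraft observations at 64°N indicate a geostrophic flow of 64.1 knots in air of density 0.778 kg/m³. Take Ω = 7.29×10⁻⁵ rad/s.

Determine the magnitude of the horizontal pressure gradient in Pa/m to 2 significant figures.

3.4×10⁻³ Pa/m

Coriolis parameter at 64°N:
f = 2Ω sin φ = 2 × 7.29×10⁻⁵ × sin 64° = 1.31×10⁻⁴ s⁻¹
Wind speed in SI: 64.1 knots = 33.0 m/s
Geostrophic balance rearranged: |∂P/∂n| = f ρ V_g
|∂P/∂n| = 1.31×10⁻⁴ × 0.778 × 33.0 = 3.36×10⁻³ Pa/m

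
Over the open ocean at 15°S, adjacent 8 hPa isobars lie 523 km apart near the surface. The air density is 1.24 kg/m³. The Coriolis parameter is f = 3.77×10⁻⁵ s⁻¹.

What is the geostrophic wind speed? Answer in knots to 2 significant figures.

Pressure gradient: |∂P/∂n| = 800 Pa / 523000 m = 1.53×10⁻³ Pa/m
Geostrophic balance (pressure-gradient force = Coriolis force):
V_g = (1/(fρ)) |∂P/∂n| = 1.53×10⁻³ / (3.77×10⁻⁵ × 1.24) = 32.7 m/s
Converting: 32.7 m/s × 1.944 = 64 knots

64 knots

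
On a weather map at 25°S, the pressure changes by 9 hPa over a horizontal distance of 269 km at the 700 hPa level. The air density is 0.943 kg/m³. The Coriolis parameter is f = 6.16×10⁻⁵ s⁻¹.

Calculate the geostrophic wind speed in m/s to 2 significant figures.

Pressure gradient: |∂P/∂n| = 900 Pa / 269000 m = 3.35×10⁻³ Pa/m
Geostrophic balance (pressure-gradient force = Coriolis force):
V_g = (1/(fρ)) |∂P/∂n| = 3.35×10⁻³ / (6.16×10⁻⁵ × 0.943) = 57.6 m/s

58 m/s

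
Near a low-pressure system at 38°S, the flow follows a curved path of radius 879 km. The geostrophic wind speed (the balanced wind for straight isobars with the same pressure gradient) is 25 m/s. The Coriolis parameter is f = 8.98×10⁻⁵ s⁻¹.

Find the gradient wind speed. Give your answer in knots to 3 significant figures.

Around a low, centrifugal force acts outward with Coriolis, so pressure-gradient force balances both:
(1/ρ)|∂P/∂n| = fV + V²/R  →  V² + fR·V − fR·V_g = 0
With fR = 8.98×10⁻⁵ × 879×10³ m = 78.9 m/s:
V = [−fR + √((fR)² + 4 fR V_g)]/2 = [−78.9 + √(78.9² + 4×78.9×25)]/2 = 20 m/s
Subgeostrophic (V < V_g = 25 m/s), as expected around a low.
Converting: 20 m/s × 1.944 = 38.8 knots

38.8 knots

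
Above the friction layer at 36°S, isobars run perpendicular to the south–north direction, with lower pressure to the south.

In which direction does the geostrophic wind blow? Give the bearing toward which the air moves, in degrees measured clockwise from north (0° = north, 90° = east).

The pressure-gradient force points toward the south (bearing 180°).
Geostrophic balance: in the Southern Hemisphere the Coriolis force deflects motion to the left, so the geostrophic wind blows 90° to the left of the pressure-gradient force (low pressure on the right).
Rotating 180° by 90° counterclockwise gives 090° — the wind blows toward the east.

090°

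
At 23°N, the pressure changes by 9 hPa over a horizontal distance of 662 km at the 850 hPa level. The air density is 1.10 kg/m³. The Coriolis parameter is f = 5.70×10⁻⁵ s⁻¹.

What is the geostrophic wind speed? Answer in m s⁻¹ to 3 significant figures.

Pressure gradient: |∂P/∂n| = 900 Pa / 662000 m = 1.36×10⁻³ Pa/m
Geostrophic balance (pressure-gradient force = Coriolis force):
V_g = (1/(fρ)) |∂P/∂n| = 1.36×10⁻³ / (5.70×10⁻⁵ × 1.10) = 21.7 m/s

21.7 m s⁻¹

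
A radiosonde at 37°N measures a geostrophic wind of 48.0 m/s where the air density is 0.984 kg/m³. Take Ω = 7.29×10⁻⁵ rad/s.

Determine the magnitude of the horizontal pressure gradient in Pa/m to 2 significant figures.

4.1×10⁻³ Pa/m

Coriolis parameter at 37°N:
f = 2Ω sin φ = 2 × 7.29×10⁻⁵ × sin 37° = 8.77×10⁻⁵ s⁻¹
Geostrophic balance rearranged: |∂P/∂n| = f ρ V_g
|∂P/∂n| = 8.77×10⁻⁵ × 0.984 × 48.0 = 4.14×10⁻³ Pa/m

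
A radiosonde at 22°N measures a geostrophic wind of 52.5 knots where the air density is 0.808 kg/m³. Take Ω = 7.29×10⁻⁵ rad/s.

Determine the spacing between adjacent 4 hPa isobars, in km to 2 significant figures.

340 km

Coriolis parameter at 22°N:
f = 2Ω sin φ = 2 × 7.29×10⁻⁵ × sin 22° = 5.46×10⁻⁵ s⁻¹
Wind speed in SI: 52.5 knots = 27.0 m/s
Geostrophic balance rearranged: |∂P/∂n| = f ρ V_g
|∂P/∂n| = 5.46×10⁻⁵ × 0.808 × 27.0 = 1.19×10⁻³ Pa/m
Isobar spacing: Δn = ΔP/|∂P/∂n| = 400 Pa / 1.19×10⁻³ Pa/m = 335597 m ≈ 340 km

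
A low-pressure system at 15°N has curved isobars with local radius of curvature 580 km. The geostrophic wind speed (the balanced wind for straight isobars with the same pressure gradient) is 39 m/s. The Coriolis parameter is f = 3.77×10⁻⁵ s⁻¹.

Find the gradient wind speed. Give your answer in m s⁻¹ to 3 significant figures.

20.2 m s⁻¹

Around a low, centrifugal force acts outward with Coriolis, so pressure-gradient force balances both:
(1/ρ)|∂P/∂n| = fV + V²/R  →  V² + fR·V − fR·V_g = 0
With fR = 3.77×10⁻⁵ × 580×10³ m = 21.9 m/s:
V = [−fR + √((fR)² + 4 fR V_g)]/2 = [−21.9 + √(21.9² + 4×21.9×39)]/2 = 20.2 m/s
Subgeostrophic (V < V_g = 39 m/s), as expected around a low.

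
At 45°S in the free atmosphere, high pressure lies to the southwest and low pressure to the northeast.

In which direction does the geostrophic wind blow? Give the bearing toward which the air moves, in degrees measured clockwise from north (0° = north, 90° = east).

The pressure-gradient force points toward the northeast (bearing 045°).
Geostrophic balance: in the Southern Hemisphere the Coriolis force deflects motion to the left, so the geostrophic wind blows 90° to the left of the pressure-gradient force (low pressure on the right).
Rotating 045° by 90° counterclockwise gives 315° — the wind blows toward the northwest.

315°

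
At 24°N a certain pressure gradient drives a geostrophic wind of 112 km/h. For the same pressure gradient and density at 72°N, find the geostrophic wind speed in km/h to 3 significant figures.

47.9 km/h

With the same pressure gradient and density, V_g ∝ 1/f ∝ 1/sin φ.
V₂ = V₁ · sin φ₁ / sin φ₂ = 112 × sin 24° / sin 72°
V₂ = 112 × 0.4067/0.9511 = 47.9 km/h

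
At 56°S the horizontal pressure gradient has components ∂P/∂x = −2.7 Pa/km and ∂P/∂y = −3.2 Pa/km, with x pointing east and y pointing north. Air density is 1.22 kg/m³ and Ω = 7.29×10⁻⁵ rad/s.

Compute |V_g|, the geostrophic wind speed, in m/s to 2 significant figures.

28 m/s

Coriolis parameter at 56°S:
f = 2Ω sin φ = 2 × 7.29×10⁻⁵ × sin 56° = 1.21×10⁻⁴ s⁻¹
In the Southern Hemisphere f is negative: f = −1.21×10⁻⁴ s⁻¹.
Component geostrophic relations (x east, y north):
u_g = −(1/(fρ)) ∂P/∂y,  v_g = (1/(fρ)) ∂P/∂x
u_g = −(−3.2×10⁻³)/(−1.21×10⁻⁴ × 1.22) = −21.7 m/s;  v_g = (−2.7×10⁻³)/(−1.21×10⁻⁴ × 1.22) = 18.3 m/s
|V_g| = √(u_g² + v_g²) = 28.4 m/s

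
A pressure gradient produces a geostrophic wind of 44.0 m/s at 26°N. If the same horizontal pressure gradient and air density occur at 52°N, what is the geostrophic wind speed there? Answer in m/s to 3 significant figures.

With the same pressure gradient and density, V_g ∝ 1/f ∝ 1/sin φ.
V₂ = V₁ · sin φ₁ / sin φ₂ = 44.0 × sin 26° / sin 52°
V₂ = 44.0 × 0.4384/0.7880 = 24.5 m/s

24.5 m/s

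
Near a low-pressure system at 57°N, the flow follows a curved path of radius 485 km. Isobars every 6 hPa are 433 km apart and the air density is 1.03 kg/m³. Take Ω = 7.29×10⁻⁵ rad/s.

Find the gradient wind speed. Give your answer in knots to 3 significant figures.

18.4 knots

Coriolis parameter at 57°N:
f = 2Ω sin φ = 2 × 7.29×10⁻⁵ × sin 57° = 1.22×10⁻⁴ s⁻¹
Pressure gradient: |∂P/∂n| = 600 Pa / 433000 m = 1.39×10⁻³ Pa/m
Geostrophic speed: V_g = |∂P/∂n|/(fρ) = 1.39×10⁻³/(1.22×10⁻⁴ × 1.03) = 11.0 m/s
Around a low, centrifugal force acts outward with Coriolis, so pressure-gradient force balances both:
(1/ρ)|∂P/∂n| = fV + V²/R  →  V² + fR·V − fR·V_g = 0
With fR = 1.22×10⁻⁴ × 485×10³ m = 59.3 m/s:
V = [−fR + √((fR)² + 4 fR V_g)]/2 = [−59.3 + √(59.3² + 4×59.3×11)]/2 = 9.49 m/s
Subgeostrophic (V < V_g = 11 m/s), as expected around a low.
Converting: 9.49 m/s × 1.944 = 18.4 knots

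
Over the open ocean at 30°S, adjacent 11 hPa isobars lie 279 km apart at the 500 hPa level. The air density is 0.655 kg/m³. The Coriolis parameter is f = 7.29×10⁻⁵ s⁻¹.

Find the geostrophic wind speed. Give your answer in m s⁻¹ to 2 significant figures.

Pressure gradient: |∂P/∂n| = 1100 Pa / 279000 m = 3.94×10⁻³ Pa/m
Geostrophic balance (pressure-gradient force = Coriolis force):
V_g = (1/(fρ)) |∂P/∂n| = 3.94×10⁻³ / (7.29×10⁻⁵ × 0.655) = 82.6 m/s

83 m s⁻¹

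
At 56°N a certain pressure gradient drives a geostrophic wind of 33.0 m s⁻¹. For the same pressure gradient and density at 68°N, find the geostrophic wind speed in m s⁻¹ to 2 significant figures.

With the same pressure gradient and density, V_g ∝ 1/f ∝ 1/sin φ.
V₂ = V₁ · sin φ₁ / sin φ₂ = 33.0 × sin 56° / sin 68°
V₂ = 33.0 × 0.8290/0.9272 = 30 m s⁻¹

30 m s⁻¹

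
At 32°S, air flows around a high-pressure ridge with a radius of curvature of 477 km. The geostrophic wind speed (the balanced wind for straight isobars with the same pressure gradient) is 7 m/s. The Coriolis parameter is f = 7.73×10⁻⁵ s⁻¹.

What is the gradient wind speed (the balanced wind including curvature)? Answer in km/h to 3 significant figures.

Around a high, pressure-gradient force acts outward with centrifugal, so Coriolis balances both:
fV = (1/ρ)|∂P/∂n| + V²/R  →  V² − fR·V + fR·V_g = 0
With fR = 7.73×10⁻⁵ × 477×10³ m = 36.9 m/s:
V = [fR − √((fR)² − 4 fR V_g)]/2 = [36.9 − √(36.9² − 4×36.9×7)]/2 = 9.39 m/s
Supergeostrophic (V > V_g = 7 m/s), as expected around a high.
Converting: 9.39 m/s × 3.6 = 33.8 km/h

33.8 km/h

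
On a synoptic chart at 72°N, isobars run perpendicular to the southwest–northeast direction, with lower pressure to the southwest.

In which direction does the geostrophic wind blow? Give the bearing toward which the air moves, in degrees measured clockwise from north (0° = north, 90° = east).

The pressure-gradient force points toward the southwest (bearing 225°).
Geostrophic balance: in the Northern Hemisphere the Coriolis force deflects motion to the right, so the geostrophic wind blows 90° to the right of the pressure-gradient force (low pressure on the left).
Rotating 225° by 90° clockwise gives 315° — the wind blows toward the northwest.

315°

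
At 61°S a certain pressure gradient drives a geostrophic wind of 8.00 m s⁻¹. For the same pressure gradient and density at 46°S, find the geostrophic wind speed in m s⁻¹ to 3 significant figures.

With the same pressure gradient and density, V_g ∝ 1/f ∝ 1/sin φ.
V₂ = V₁ · sin φ₁ / sin φ₂ = 8.00 × sin 61° / sin 46°
V₂ = 8.00 × 0.8746/0.7193 = 9.73 m s⁻¹

9.73 m s⁻¹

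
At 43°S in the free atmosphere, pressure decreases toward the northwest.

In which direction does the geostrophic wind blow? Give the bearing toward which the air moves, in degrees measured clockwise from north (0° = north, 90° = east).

225°

The pressure-gradient force points toward the northwest (bearing 315°).
Geostrophic balance: in the Southern Hemisphere the Coriolis force deflects motion to the left, so the geostrophic wind blows 90° to the left of the pressure-gradient force (low pressure on the right).
Rotating 315° by 90° counterclockwise gives 225° — the wind blows toward the southwest.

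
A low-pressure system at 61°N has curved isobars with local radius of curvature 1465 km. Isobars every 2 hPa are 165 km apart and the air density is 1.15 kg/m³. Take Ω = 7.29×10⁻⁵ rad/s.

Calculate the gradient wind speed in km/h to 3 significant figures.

28.5 km/h

Coriolis parameter at 61°N:
f = 2Ω sin φ = 2 × 7.29×10⁻⁵ × sin 61° = 1.28×10⁻⁴ s⁻¹
Pressure gradient: |∂P/∂n| = 200 Pa / 165000 m = 1.21×10⁻³ Pa/m
Geostrophic speed: V_g = |∂P/∂n|/(fρ) = 1.21×10⁻³/(1.28×10⁻⁴ × 1.15) = 8.27 m/s
Around a low, centrifugal force acts outward with Coriolis, so pressure-gradient force balances both:
(1/ρ)|∂P/∂n| = fV + V²/R  →  V² + fR·V − fR·V_g = 0
With fR = 1.28×10⁻⁴ × 1465×10³ m = 187 m/s:
V = [−fR + √((fR)² + 4 fR V_g)]/2 = [−187 + √(187² + 4×187×8.27)]/2 = 7.93 m/s
Subgeostrophic (V < V_g = 8.27 m/s), as expected around a low.
Converting: 7.93 m/s × 3.6 = 28.5 km/h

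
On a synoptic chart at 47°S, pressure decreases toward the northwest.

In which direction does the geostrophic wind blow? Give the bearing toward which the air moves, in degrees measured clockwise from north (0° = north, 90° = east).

225°

The pressure-gradient force points toward the northwest (bearing 315°).
Geostrophic balance: in the Southern Hemisphere the Coriolis force deflects motion to the left, so the geostrophic wind blows 90° to the left of the pressure-gradient force (low pressure on the right).
Rotating 315° by 90° counterclockwise gives 225° — the wind blows toward the southwest.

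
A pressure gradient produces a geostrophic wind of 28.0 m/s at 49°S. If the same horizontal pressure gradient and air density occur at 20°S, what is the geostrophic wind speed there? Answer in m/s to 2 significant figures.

With the same pressure gradient and density, V_g ∝ 1/f ∝ 1/sin φ.
V₂ = V₁ · sin φ₁ / sin φ₂ = 28.0 × sin 49° / sin 20°
V₂ = 28.0 × 0.7547/0.3420 = 62 m/s

62 m/s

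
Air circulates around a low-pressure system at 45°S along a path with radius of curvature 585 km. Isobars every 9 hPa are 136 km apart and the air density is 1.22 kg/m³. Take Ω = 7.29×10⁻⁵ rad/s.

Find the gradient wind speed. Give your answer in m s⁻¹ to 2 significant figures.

Coriolis parameter at 45°S:
f = 2Ω sin φ = 2 × 7.29×10⁻⁵ × sin 45° = 1.03×10⁻⁴ s⁻¹
Pressure gradient: |∂P/∂n| = 900 Pa / 136000 m = 6.62×10⁻³ Pa/m
Geostrophic speed: V_g = |∂P/∂n|/(fρ) = 6.62×10⁻³/(1.03×10⁻⁴ × 1.22) = 52.6 m/s
Around a low, centrifugal force acts outward with Coriolis, so pressure-gradient force balances both:
(1/ρ)|∂P/∂n| = fV + V²/R  →  V² + fR·V − fR·V_g = 0
With fR = 1.03×10⁻⁴ × 585×10³ m = 60.3 m/s:
V = [−fR + √((fR)² + 4 fR V_g)]/2 = [−60.3 + √(60.3² + 4×60.3×52.6)]/2 = 33.7 m/s
Subgeostrophic (V < V_g = 52.6 m/s), as expected around a low.

34 m s⁻¹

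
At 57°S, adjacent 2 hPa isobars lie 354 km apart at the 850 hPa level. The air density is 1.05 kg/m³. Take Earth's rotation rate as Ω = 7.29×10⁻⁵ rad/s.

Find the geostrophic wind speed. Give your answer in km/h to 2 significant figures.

Coriolis parameter at 57°S:
f = 2Ω sin φ = 2 × 7.29×10⁻⁵ × sin 57° = 1.22×10⁻⁴ s⁻¹
Pressure gradient: |∂P/∂n| = 200 Pa / 354000 m = 5.65×10⁻⁴ Pa/m
Geostrophic balance (pressure-gradient force = Coriolis force):
V_g = (1/(fρ)) |∂P/∂n| = 5.65×10⁻⁴ / (1.22×10⁻⁴ × 1.05) = 4.40 m/s
Converting: 4.40 m/s × 3.6 = 16 km/h

16 km/h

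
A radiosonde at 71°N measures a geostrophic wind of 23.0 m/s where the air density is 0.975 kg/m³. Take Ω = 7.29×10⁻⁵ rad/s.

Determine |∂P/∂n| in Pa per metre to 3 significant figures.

3.09×10⁻³ Pa/m

Coriolis parameter at 71°N:
f = 2Ω sin φ = 2 × 7.29×10⁻⁵ × sin 71° = 1.38×10⁻⁴ s⁻¹
Geostrophic balance rearranged: |∂P/∂n| = f ρ V_g
|∂P/∂n| = 1.38×10⁻⁴ × 0.975 × 23.0 = 3.09×10⁻³ Pa/m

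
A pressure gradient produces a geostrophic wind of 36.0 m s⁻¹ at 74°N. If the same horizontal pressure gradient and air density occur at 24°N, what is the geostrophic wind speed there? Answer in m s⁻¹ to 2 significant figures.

85 m s⁻¹

With the same pressure gradient and density, V_g ∝ 1/f ∝ 1/sin φ.
V₂ = V₁ · sin φ₁ / sin φ₂ = 36.0 × sin 74° / sin 24°
V₂ = 36.0 × 0.9613/0.4067 = 85 m s⁻¹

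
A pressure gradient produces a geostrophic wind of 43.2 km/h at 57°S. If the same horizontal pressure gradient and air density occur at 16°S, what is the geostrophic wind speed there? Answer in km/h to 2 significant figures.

With the same pressure gradient and density, V_g ∝ 1/f ∝ 1/sin φ.
V₂ = V₁ · sin φ₁ / sin φ₂ = 43.2 × sin 57° / sin 16°
V₂ = 43.2 × 0.8387/0.2756 = 130 km/h

130 km/h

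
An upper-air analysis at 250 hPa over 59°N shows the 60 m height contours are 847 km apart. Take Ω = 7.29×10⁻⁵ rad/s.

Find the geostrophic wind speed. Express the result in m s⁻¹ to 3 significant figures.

Coriolis parameter at 59°N:
f = 2Ω sin φ = 2 × 7.29×10⁻⁵ × sin 59° = 1.25×10⁻⁴ s⁻¹
Height gradient: |∂Z/∂n| = 60 m / 847000 m = 7.08×10⁻⁵
On a pressure surface, geostrophic balance gives V_g = (g/f)|∂Z/∂n|:
V_g = 9.81 × 7.08×10⁻⁵ / 1.25×10⁻⁴ = 5.56 m/s

5.56 m s⁻¹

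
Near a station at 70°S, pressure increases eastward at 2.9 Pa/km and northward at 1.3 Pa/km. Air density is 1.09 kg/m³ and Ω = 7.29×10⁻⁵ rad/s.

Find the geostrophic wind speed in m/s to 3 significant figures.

Coriolis parameter at 70°S:
f = 2Ω sin φ = 2 × 7.29×10⁻⁵ × sin 70° = 1.37×10⁻⁴ s⁻¹
In the Southern Hemisphere f is negative: f = −1.37×10⁻⁴ s⁻¹.
Component geostrophic relations (x east, y north):
u_g = −(1/(fρ)) ∂P/∂y,  v_g = (1/(fρ)) ∂P/∂x
u_g = −(1.3×10⁻³)/(−1.37×10⁻⁴ × 1.09) = 8.71 m/s;  v_g = (2.9×10⁻³)/(−1.37×10⁻⁴ × 1.09) = −19.4 m/s
|V_g| = √(u_g² + v_g²) = 21.3 m/s

21.3 m/s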